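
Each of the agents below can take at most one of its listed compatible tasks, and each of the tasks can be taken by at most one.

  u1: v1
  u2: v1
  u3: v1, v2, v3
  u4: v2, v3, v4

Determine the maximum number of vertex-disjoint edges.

3

Unit-capacity flow: source→left, listed edges, right→sink; max matching = max flow.
Augmenting path u1→v1 (+1); matched 1.
Augmenting path u3→v2 (+1); matched 2.
Augmenting path u4→v3 (+1); matched 3.
No augmenting path remains; maximum matching = 3.
König certificate: {u3, u4, v1} is a vertex cover of size 3 (every listed pair touches it), so no matching can be larger.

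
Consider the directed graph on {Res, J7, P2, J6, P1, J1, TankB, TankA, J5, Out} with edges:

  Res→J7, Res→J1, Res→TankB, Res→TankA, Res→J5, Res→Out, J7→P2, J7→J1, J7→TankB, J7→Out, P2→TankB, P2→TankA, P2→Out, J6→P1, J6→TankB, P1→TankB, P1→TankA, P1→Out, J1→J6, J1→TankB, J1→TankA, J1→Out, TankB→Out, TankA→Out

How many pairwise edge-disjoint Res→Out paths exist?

5

Assign every edge capacity 1; by Menger, the answer equals the max flow.
Path Res→Out (+1); total 1.
Path Res→J7→Out (+1); total 2.
Path Res→J1→Out (+1); total 3.
Path Res→TankB→Out (+1); total 4.
Path Res→TankA→Out (+1); total 5.
No residual Res→Out path; max flow = 5.
Certifying cut of size 5: {Res→J1, Res→J7, Res→Out, Res→TankA, Res→TankB}.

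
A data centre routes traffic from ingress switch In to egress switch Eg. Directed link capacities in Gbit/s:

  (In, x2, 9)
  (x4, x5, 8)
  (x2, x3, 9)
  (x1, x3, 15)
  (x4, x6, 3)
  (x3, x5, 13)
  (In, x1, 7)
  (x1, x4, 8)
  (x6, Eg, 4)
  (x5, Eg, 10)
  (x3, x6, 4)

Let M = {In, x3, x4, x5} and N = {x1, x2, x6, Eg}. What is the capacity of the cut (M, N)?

Edges leaving {In, x3, x4, x5}: In→x1 (7), In→x2 (9), x3→x6 (4), x4→x6 (3), x5→Eg (10).
Cut capacity = 7 + 9 + 4 + 3 + 10 = 33.

33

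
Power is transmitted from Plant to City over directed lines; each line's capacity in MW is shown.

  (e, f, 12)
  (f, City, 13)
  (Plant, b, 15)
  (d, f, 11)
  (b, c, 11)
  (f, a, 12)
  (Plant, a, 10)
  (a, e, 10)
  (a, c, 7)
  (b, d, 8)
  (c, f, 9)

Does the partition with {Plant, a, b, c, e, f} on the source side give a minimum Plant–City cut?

No — its capacity is 21, but the minimum cut has capacity 13.

Given cut capacity: 8 + 13 = 21.
Augment Plant→a→c→f→City: bottleneck 7, flow now 7.
Augment Plant→a→e→f→City: bottleneck 3, flow now 10.
Augment Plant→b→c→f→City: bottleneck 2, flow now 12.
Augment Plant→b→d→f→City: bottleneck 1, flow now 13.
No augmenting path remains; maximum flow = 13.
In the residual graph, reachable from Plant: {Plant, a, b, c, d, e, f}.
Min-cut edges: f→City (13); capacity 13 = 13.
Cut capacity 21 exceeds the max flow 13, so it is not minimum.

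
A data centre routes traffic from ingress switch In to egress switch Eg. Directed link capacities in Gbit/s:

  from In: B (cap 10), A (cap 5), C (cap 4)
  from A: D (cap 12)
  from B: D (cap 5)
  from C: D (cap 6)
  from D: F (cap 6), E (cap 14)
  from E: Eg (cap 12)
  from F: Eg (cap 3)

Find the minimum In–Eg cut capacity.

14

Augment In→A→D→E→Eg: bottleneck 5, flow now 5.
Augment In→B→D→E→Eg: bottleneck 5, flow now 10.
Augment In→C→D→E→Eg: bottleneck 2, flow now 12.
Augment In→C→D→F→Eg: bottleneck 2, flow now 14.
No augmenting path remains; maximum flow = 14.
By max-flow min-cut, the minimum cut capacity equals the max flow.
In the residual graph, reachable from In: {In, B}.
Min-cut edges: In→A (5), In→C (4), B→D (5); capacity 5 + 4 + 5 = 14.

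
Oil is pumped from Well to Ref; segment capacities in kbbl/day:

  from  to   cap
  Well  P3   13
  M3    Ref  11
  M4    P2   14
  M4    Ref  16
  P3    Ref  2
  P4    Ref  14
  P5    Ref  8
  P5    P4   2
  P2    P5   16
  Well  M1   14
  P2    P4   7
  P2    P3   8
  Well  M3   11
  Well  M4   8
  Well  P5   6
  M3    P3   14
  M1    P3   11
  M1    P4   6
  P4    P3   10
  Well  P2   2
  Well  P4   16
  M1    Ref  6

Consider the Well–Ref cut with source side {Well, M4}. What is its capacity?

92

Edges leaving {Well, M4}: Well→M1 (14), Well→P2 (2), Well→P5 (6), Well→M3 (11), Well→P4 (16), Well→P3 (13), M4→P2 (14), M4→Ref (16).
Cut capacity = 14 + 2 + 6 + 11 + 16 + 13 + 14 + 16 = 92.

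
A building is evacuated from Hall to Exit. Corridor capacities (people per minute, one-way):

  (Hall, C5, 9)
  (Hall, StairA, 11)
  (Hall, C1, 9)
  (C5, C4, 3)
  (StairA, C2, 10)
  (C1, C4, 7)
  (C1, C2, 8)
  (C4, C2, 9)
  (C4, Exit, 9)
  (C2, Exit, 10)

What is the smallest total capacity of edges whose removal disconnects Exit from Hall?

Augment Hall→C5→C4→Exit: bottleneck 3, flow now 3.
Augment Hall→StairA→C2→Exit: bottleneck 10, flow now 13.
Augment Hall→C1→C4→Exit: bottleneck 6, flow now 19.
No augmenting path remains; maximum flow = 19.
By max-flow min-cut, the minimum cut capacity equals the max flow.
In the residual graph, reachable from Hall: {Hall, C5, StairA, C1, C4, C2}.
Min-cut edges: C4→Exit (9), C2→Exit (10); capacity 9 + 10 = 19.

19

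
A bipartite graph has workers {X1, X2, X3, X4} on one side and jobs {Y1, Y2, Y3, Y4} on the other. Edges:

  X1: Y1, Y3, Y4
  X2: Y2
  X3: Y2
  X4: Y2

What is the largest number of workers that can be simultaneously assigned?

Unit-capacity flow: source→left, listed edges, right→sink; max matching = max flow.
Augmenting path X1→Y1 (+1); matched 1.
Augmenting path X2→Y2 (+1); matched 2.
No augmenting path remains; maximum matching = 2.
König certificate: {X1, Y2} is a vertex cover of size 2 (every listed pair touches it), so no matching can be larger.

2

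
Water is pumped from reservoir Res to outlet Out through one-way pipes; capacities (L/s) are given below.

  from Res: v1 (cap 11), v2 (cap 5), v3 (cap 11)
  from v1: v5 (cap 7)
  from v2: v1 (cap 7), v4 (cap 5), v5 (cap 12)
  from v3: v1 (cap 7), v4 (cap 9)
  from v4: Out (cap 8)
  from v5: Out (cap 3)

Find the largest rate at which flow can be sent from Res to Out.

Augment Res→v1→v5→Out: bottleneck 3, flow now 3.
Augment Res→v2→v4→Out: bottleneck 5, flow now 8.
Augment Res→v3→v4→Out: bottleneck 3, flow now 11.
No augmenting path remains; maximum flow = 11.
In the residual graph, reachable from Res: {Res, v1, v2, v3, v4, v5}.
Min-cut edges: v4→Out (8), v5→Out (3); capacity 8 + 3 = 11.
This cut is saturated, so no flow can exceed 11.

11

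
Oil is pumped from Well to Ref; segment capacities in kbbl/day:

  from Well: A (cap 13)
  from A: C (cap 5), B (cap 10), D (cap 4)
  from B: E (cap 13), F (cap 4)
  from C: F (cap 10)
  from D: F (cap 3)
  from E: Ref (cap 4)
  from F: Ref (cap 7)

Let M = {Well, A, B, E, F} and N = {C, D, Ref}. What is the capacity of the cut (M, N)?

Edges leaving {Well, A, B, E, F}: A→C (5), A→D (4), E→Ref (4), F→Ref (7).
Cut capacity = 5 + 4 + 4 + 7 = 20.

20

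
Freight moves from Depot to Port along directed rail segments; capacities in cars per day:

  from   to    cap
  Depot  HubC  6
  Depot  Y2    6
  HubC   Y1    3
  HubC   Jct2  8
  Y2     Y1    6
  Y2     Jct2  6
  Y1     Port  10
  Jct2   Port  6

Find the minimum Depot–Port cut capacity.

Augment Depot→HubC→Y1→Port: bottleneck 3, flow now 3.
Augment Depot→HubC→Jct2→Port: bottleneck 3, flow now 6.
Augment Depot→Y2→Y1→Port: bottleneck 6, flow now 12.
No augmenting path remains; maximum flow = 12.
By max-flow min-cut, the minimum cut capacity equals the max flow.
In the residual graph, reachable from Depot: {Depot}.
Min-cut edges: Depot→HubC (6), Depot→Y2 (6); capacity 6 + 6 = 12.

12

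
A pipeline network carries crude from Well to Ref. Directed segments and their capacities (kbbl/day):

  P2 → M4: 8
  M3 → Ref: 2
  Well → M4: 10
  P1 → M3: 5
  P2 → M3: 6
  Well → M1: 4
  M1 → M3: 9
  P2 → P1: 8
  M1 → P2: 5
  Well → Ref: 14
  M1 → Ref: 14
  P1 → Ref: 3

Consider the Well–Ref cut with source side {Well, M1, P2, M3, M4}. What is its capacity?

38

Edges leaving {Well, M1, P2, M3, M4}: Well→Ref (14), M1→Ref (14), P2→P1 (8), M3→Ref (2).
Cut capacity = 14 + 14 + 8 + 2 = 38.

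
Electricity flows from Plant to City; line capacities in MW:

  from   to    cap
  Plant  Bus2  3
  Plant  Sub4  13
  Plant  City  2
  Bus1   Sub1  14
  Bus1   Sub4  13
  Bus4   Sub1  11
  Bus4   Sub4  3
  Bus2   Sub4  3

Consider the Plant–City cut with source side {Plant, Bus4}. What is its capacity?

32

Edges leaving {Plant, Bus4}: Plant→Bus2 (3), Plant→Sub4 (13), Plant→City (2), Bus4→Sub1 (11), Bus4→Sub4 (3).
Cut capacity = 3 + 13 + 2 + 11 + 3 = 32.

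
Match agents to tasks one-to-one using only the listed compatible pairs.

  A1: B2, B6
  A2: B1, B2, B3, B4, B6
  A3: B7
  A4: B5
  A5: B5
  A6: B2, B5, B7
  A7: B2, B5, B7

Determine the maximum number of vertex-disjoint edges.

5

Unit-capacity flow: source→left, listed edges, right→sink; max matching = max flow.
Augmenting path A1→B2 (+1); matched 1.
Augmenting path A2→B1 (+1); matched 2.
Augmenting path A3→B7 (+1); matched 3.
Augmenting path A4→B5 (+1); matched 4.
Augmenting path A6→B2→A1→B6 (+1); matched 5.
No augmenting path remains; maximum matching = 5.
König certificate: {A1, A2, B2, B5, B7} is a vertex cover of size 5 (every listed pair touches it), so no matching can be larger.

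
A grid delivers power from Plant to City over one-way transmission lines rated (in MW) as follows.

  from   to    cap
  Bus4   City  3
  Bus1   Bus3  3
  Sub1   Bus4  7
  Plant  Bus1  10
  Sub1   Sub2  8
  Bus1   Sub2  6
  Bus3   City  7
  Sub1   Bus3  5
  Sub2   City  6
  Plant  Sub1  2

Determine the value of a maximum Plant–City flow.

Augment Plant→Bus1→Bus3→City: bottleneck 3, flow now 3.
Augment Plant→Bus1→Sub2→City: bottleneck 6, flow now 9.
Augment Plant→Sub1→Bus4→City: bottleneck 2, flow now 11.
No augmenting path remains; maximum flow = 11.
In the residual graph, reachable from Plant: {Plant, Bus1}.
Min-cut edges: Plant→Sub1 (2), Bus1→Bus3 (3), Bus1→Sub2 (6); capacity 2 + 3 + 6 = 11.
This cut is saturated, so no flow can exceed 11.

11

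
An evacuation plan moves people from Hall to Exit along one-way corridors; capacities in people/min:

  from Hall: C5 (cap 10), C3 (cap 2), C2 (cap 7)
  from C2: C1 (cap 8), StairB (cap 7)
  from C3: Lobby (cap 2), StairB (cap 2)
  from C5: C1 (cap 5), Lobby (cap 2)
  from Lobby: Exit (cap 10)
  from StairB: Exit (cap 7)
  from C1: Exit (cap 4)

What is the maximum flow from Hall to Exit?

Augment Hall→C2→StairB→Exit: bottleneck 7, flow now 7.
Augment Hall→C3→Lobby→Exit: bottleneck 2, flow now 9.
Augment Hall→C5→Lobby→Exit: bottleneck 2, flow now 11.
Augment Hall→C5→C1→Exit: bottleneck 4, flow now 15.
No augmenting path remains; maximum flow = 15.
In the residual graph, reachable from Hall: {Hall, C5, C1}.
Min-cut edges: Hall→C2 (7), Hall→C3 (2), C5→Lobby (2), C1→Exit (4); capacity 7 + 2 + 2 + 4 = 15.
This cut is saturated, so no flow can exceed 15.

15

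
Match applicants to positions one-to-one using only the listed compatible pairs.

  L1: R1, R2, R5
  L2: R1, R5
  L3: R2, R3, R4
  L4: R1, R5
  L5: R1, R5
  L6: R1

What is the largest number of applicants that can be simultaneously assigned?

4

Unit-capacity flow: source→left, listed edges, right→sink; max matching = max flow.
Augmenting path L1→R1 (+1); matched 1.
Augmenting path L2→R5 (+1); matched 2.
Augmenting path L3→R2 (+1); matched 3.
Augmenting path L4→R1→L1→R2→L3→R3 (+1); matched 4.
No augmenting path remains; maximum matching = 4.
König certificate: {L1, L3, R1, R5} is a vertex cover of size 4 (every listed pair touches it), so no matching can be larger.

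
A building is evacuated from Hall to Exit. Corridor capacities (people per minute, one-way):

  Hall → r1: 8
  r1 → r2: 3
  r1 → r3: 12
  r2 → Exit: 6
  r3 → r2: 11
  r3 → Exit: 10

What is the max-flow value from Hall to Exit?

Augment Hall→r1→r2→Exit: bottleneck 3, flow now 3.
Augment Hall→r1→r3→Exit: bottleneck 5, flow now 8.
No augmenting path remains; maximum flow = 8.
In the residual graph, reachable from Hall: {Hall}.
Min-cut edges: Hall→r1 (8); capacity 8 = 8.
This cut is saturated, so no flow can exceed 8.

8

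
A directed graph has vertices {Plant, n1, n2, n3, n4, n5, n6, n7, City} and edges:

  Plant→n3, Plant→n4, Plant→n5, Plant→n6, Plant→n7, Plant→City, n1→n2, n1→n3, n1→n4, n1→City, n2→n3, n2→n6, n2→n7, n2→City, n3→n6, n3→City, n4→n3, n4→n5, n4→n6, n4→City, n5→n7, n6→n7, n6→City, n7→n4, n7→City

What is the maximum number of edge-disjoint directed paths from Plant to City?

Assign every edge capacity 1; by Menger, the answer equals the max flow.
Path Plant→City (+1); total 1.
Path Plant→n3→City (+1); total 2.
Path Plant→n4→City (+1); total 3.
Path Plant→n6→City (+1); total 4.
Path Plant→n7→City (+1); total 5.
No residual Plant→City path; max flow = 5.
Certifying cut of size 5: {Plant→City, n3→City, n4→City, n6→City, n7→City}.

5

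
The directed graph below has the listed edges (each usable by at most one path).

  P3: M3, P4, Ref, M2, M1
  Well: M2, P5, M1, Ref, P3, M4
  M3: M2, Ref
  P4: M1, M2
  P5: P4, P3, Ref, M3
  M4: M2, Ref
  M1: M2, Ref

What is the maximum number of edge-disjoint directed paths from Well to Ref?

5

Assign every edge capacity 1; by Menger, the answer equals the max flow.
Path Well→Ref (+1); total 1.
Path Well→P5→Ref (+1); total 2.
Path Well→P3→Ref (+1); total 3.
Path Well→M1→Ref (+1); total 4.
Path Well→M4→Ref (+1); total 5.
No residual Well→Ref path; max flow = 5.
Certifying cut of size 5: {Well→M1, Well→M4, Well→P3, Well→P5, Well→Ref}.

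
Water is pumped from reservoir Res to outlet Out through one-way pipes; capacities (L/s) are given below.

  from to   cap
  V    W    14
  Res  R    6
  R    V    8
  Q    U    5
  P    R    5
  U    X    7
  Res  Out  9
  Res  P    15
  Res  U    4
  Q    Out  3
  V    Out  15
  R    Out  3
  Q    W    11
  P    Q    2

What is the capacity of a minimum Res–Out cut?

22

Augment Res→Out: bottleneck 9, flow now 9.
Augment Res→R→Out: bottleneck 3, flow now 12.
Augment Res→P→Q→Out: bottleneck 2, flow now 14.
Augment Res→R→V→Out: bottleneck 3, flow now 17.
Augment Res→P→R→V→Out: bottleneck 5, flow now 22.
No augmenting path remains; maximum flow = 22.
By max-flow min-cut, the minimum cut capacity equals the max flow.
In the residual graph, reachable from Res: {Res, P, U, X}.
Min-cut edges: Res→R (6), Res→Out (9), P→Q (2), P→R (5); capacity 6 + 9 + 2 + 5 = 22.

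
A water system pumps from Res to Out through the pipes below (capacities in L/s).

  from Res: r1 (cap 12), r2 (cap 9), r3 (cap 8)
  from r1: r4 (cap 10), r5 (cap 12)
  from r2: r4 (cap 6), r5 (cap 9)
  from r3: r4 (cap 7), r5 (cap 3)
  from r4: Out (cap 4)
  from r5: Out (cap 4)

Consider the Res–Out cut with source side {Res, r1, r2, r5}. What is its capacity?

Edges leaving {Res, r1, r2, r5}: Res→r3 (8), r1→r4 (10), r2→r4 (6), r5→Out (4).
Cut capacity = 8 + 10 + 6 + 4 = 28.

28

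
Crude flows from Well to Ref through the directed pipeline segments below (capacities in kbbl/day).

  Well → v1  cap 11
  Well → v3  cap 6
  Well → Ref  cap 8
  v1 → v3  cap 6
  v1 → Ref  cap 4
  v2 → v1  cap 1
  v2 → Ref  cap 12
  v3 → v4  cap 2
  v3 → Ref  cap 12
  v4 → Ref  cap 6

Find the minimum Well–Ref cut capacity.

Augment Well→Ref: bottleneck 8, flow now 8.
Augment Well→v1→Ref: bottleneck 4, flow now 12.
Augment Well→v3→Ref: bottleneck 6, flow now 18.
Augment Well→v1→v3→Ref: bottleneck 6, flow now 24.
No augmenting path remains; maximum flow = 24.
By max-flow min-cut, the minimum cut capacity equals the max flow.
In the residual graph, reachable from Well: {Well, v1}.
Min-cut edges: Well→v3 (6), Well→Ref (8), v1→v3 (6), v1→Ref (4); capacity 6 + 8 + 6 + 4 = 24.

24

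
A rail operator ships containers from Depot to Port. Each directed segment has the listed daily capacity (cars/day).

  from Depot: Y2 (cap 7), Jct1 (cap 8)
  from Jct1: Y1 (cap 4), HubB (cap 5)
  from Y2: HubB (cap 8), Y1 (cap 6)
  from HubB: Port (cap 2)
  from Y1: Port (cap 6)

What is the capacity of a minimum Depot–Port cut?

Augment Depot→Jct1→HubB→Port: bottleneck 2, flow now 2.
Augment Depot→Jct1→Y1→Port: bottleneck 4, flow now 6.
Augment Depot→Y2→Y1→Port: bottleneck 2, flow now 8.
No augmenting path remains; maximum flow = 8.
By max-flow min-cut, the minimum cut capacity equals the max flow.
In the residual graph, reachable from Depot: {Depot, Jct1, Y2, HubB, Y1}.
Min-cut edges: HubB→Port (2), Y1→Port (6); capacity 2 + 6 = 8.

8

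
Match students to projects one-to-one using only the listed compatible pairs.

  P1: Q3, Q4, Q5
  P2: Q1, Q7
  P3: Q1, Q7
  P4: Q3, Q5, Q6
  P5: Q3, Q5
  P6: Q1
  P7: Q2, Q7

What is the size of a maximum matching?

Unit-capacity flow: source→left, listed edges, right→sink; max matching = max flow.
Augmenting path P1→Q3 (+1); matched 1.
Augmenting path P2→Q1 (+1); matched 2.
Augmenting path P3→Q7 (+1); matched 3.
Augmenting path P4→Q5 (+1); matched 4.
Augmenting path P7→Q2 (+1); matched 5.
Augmenting path P5→Q3→P1→Q4 (+1); matched 6.
No augmenting path remains; maximum matching = 6.
König certificate: {P1, P4, P5, P7, Q1, Q7} is a vertex cover of size 6 (every listed pair touches it), so no matching can be larger.

6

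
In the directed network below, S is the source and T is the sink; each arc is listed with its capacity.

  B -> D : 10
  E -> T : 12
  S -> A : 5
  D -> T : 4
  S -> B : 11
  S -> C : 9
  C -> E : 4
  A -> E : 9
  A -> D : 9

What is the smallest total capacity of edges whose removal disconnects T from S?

Augment S→A→D→T: bottleneck 4, flow now 4.
Augment S→A→E→T: bottleneck 1, flow now 5.
Augment S→C→E→T: bottleneck 4, flow now 9.
Augment S→B→D→A→E→T: bottleneck 4, flow now 13. (uses reverse residual edge)
No augmenting path remains; maximum flow = 13.
By max-flow min-cut, the minimum cut capacity equals the max flow.
In the residual graph, reachable from S: {S, B, C, D}.
Min-cut edges: S→A (5), C→E (4), D→T (4); capacity 5 + 4 + 4 = 13.

13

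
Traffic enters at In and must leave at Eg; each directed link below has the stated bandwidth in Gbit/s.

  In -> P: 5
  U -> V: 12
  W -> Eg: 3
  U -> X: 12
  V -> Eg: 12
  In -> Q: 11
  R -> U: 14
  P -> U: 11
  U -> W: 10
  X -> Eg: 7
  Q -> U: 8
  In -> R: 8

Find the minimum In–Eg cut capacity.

21

Augment In→P→U→V→Eg: bottleneck 5, flow now 5.
Augment In→Q→U→V→Eg: bottleneck 7, flow now 12.
Augment In→Q→U→W→Eg: bottleneck 1, flow now 13.
Augment In→R→U→W→Eg: bottleneck 2, flow now 15.
Augment In→R→U→X→Eg: bottleneck 6, flow now 21.
No augmenting path remains; maximum flow = 21.
By max-flow min-cut, the minimum cut capacity equals the max flow.
In the residual graph, reachable from In: {In, Q}.
Min-cut edges: In→P (5), In→R (8), Q→U (8); capacity 5 + 8 + 8 = 21.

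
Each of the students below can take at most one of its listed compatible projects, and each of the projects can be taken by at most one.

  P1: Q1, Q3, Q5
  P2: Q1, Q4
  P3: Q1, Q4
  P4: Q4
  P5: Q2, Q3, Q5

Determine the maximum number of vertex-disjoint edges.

Unit-capacity flow: source→left, listed edges, right→sink; max matching = max flow.
Augmenting path P1→Q1 (+1); matched 1.
Augmenting path P2→Q4 (+1); matched 2.
Augmenting path P5→Q2 (+1); matched 3.
Augmenting path P3→Q1→P1→Q3 (+1); matched 4.
No augmenting path remains; maximum matching = 4.
König certificate: {P1, P5, Q1, Q4} is a vertex cover of size 4 (every listed pair touches it), so no matching can be larger.

4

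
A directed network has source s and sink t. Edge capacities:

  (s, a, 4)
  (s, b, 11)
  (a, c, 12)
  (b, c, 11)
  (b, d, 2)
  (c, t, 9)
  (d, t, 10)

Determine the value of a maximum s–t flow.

11

Augment s→a→c→t: bottleneck 4, flow now 4.
Augment s→b→c→t: bottleneck 5, flow now 9.
Augment s→b→d→t: bottleneck 2, flow now 11.
No augmenting path remains; maximum flow = 11.
In the residual graph, reachable from s: {s, a, b, c}.
Min-cut edges: b→d (2), c→t (9); capacity 2 + 9 = 11.
This cut is saturated, so no flow can exceed 11.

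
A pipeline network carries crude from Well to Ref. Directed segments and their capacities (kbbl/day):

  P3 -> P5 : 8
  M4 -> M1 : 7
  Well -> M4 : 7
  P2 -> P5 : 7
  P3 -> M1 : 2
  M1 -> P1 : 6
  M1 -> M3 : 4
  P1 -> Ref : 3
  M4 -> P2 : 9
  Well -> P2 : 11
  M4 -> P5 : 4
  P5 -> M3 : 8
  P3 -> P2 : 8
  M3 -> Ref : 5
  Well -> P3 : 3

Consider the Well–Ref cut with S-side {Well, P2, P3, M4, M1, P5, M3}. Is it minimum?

Given cut capacity: 6 + 5 = 11.
Augment Well→P2→P5→M3→Ref: bottleneck 5, flow now 5.
Augment Well→P3→M1→P1→Ref: bottleneck 2, flow now 7.
Augment Well→M4→M1→P1→Ref: bottleneck 1, flow now 8.
No augmenting path remains; maximum flow = 8.
In the residual graph, reachable from Well: {Well, P2, P3, M4, M1, P5, P1, M3}.
Min-cut edges: P1→Ref (3), M3→Ref (5); capacity 3 + 5 = 8.
Cut capacity 11 exceeds the max flow 8, so it is not minimum.

No — its capacity is 11, but the minimum cut has capacity 8.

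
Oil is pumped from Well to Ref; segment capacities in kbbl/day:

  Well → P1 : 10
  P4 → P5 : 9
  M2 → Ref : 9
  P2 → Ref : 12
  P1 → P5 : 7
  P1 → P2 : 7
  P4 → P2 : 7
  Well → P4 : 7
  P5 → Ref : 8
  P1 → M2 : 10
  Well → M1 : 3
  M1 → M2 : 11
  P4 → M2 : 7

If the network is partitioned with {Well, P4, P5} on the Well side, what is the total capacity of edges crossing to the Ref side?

35

Edges leaving {Well, P4, P5}: Well→M1 (3), Well→P1 (10), P4→P2 (7), P4→M2 (7), P5→Ref (8).
Cut capacity = 3 + 10 + 7 + 7 + 8 = 35.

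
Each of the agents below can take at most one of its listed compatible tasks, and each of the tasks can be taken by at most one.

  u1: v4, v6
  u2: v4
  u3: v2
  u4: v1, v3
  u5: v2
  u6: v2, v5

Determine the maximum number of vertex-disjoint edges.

5

Unit-capacity flow: source→left, listed edges, right→sink; max matching = max flow.
Augmenting path u1→v4 (+1); matched 1.
Augmenting path u3→v2 (+1); matched 2.
Augmenting path u4→v1 (+1); matched 3.
Augmenting path u6→v5 (+1); matched 4.
Augmenting path u2→v4→u1→v6 (+1); matched 5.
No augmenting path remains; maximum matching = 5.
König certificate: {u1, u2, u4, u6, v2} is a vertex cover of size 5 (every listed pair touches it), so no matching can be larger.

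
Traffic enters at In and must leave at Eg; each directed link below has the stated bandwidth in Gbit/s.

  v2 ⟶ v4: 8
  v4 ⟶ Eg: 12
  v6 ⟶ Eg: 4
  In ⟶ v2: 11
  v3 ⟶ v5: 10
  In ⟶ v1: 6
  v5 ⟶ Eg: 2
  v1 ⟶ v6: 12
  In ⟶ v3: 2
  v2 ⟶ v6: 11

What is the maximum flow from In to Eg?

Augment In→v1→v6→Eg: bottleneck 4, flow now 4.
Augment In→v2→v4→Eg: bottleneck 8, flow now 12.
Augment In→v3→v5→Eg: bottleneck 2, flow now 14.
No augmenting path remains; maximum flow = 14.
In the residual graph, reachable from In: {In, v1, v2, v6}.
Min-cut edges: In→v3 (2), v2→v4 (8), v6→Eg (4); capacity 2 + 8 + 4 = 14.
This cut is saturated, so no flow can exceed 14.

14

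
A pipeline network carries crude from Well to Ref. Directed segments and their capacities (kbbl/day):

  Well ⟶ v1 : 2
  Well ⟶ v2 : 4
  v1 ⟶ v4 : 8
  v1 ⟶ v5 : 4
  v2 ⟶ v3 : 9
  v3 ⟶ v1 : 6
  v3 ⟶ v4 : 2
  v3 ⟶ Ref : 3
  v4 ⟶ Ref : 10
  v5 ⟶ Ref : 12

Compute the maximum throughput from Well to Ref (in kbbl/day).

6

Augment Well→v1→v4→Ref: bottleneck 2, flow now 2.
Augment Well→v2→v3→Ref: bottleneck 3, flow now 5.
Augment Well→v2→v3→v4→Ref: bottleneck 1, flow now 6.
No augmenting path remains; maximum flow = 6.
In the residual graph, reachable from Well: {Well}.
Min-cut edges: Well→v1 (2), Well→v2 (4); capacity 2 + 4 = 6.
This cut is saturated, so no flow can exceed 6.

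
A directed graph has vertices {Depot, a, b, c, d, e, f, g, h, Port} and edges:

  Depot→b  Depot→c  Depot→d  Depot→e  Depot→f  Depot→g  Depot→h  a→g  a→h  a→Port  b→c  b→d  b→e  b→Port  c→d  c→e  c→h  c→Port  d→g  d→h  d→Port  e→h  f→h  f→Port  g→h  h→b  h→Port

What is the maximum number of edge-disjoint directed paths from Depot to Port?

5

Assign every edge capacity 1; by Menger, the answer equals the max flow.
Path Depot→b→Port (+1); total 1.
Path Depot→c→Port (+1); total 2.
Path Depot→d→Port (+1); total 3.
Path Depot→f→Port (+1); total 4.
Path Depot→h→Port (+1); total 5.
No residual Depot→Port path; max flow = 5.
Certifying cut of size 5: {Depot→f, b→Port, c→Port, d→Port, h→Port}.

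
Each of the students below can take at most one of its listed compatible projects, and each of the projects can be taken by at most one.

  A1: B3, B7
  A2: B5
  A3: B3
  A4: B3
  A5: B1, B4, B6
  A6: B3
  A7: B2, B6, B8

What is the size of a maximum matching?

Unit-capacity flow: source→left, listed edges, right→sink; max matching = max flow.
Augmenting path A1→B3 (+1); matched 1.
Augmenting path A2→B5 (+1); matched 2.
Augmenting path A5→B1 (+1); matched 3.
Augmenting path A7→B2 (+1); matched 4.
Augmenting path A3→B3→A1→B7 (+1); matched 5.
No augmenting path remains; maximum matching = 5.
König certificate: {A1, A2, A5, A7, B3} is a vertex cover of size 5 (every listed pair touches it), so no matching can be larger.

5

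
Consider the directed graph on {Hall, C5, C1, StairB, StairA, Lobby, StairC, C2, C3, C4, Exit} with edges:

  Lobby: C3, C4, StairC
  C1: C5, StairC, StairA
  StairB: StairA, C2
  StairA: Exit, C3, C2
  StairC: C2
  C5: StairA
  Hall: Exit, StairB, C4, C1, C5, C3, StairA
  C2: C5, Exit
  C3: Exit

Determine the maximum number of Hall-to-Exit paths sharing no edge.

Assign every edge capacity 1; by Menger, the answer equals the max flow.
Path Hall→Exit (+1); total 1.
Path Hall→StairA→Exit (+1); total 2.
Path Hall→C3→Exit (+1); total 3.
Path Hall→StairB→C2→Exit (+1); total 4.
No residual Hall→Exit path; max flow = 4.
Certifying cut of size 4: {C2→Exit, C3→Exit, Hall→Exit, StairA→Exit}.

4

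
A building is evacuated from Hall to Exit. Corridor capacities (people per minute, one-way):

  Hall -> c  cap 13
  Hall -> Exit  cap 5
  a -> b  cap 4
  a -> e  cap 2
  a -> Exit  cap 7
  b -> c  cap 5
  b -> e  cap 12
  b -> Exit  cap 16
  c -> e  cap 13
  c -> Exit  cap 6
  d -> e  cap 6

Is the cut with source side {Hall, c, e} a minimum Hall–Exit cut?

Yes — it is a minimum cut (capacity 11).

Given cut capacity: 5 + 6 = 11.
Augment Hall→Exit: bottleneck 5, flow now 5.
Augment Hall→c→Exit: bottleneck 6, flow now 11.
No augmenting path remains; maximum flow = 11.
Cut capacity 11 equals the max flow, so it is a minimum cut.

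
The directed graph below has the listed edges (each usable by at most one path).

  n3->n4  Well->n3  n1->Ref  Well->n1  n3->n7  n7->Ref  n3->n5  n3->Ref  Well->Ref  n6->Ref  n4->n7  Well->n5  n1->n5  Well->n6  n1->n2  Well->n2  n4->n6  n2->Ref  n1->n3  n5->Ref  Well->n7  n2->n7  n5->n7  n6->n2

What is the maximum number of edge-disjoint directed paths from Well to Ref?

7

Assign every edge capacity 1; by Menger, the answer equals the max flow.
Path Well→Ref (+1); total 1.
Path Well→n1→Ref (+1); total 2.
Path Well→n2→Ref (+1); total 3.
Path Well→n3→Ref (+1); total 4.
Path Well→n5→Ref (+1); total 5.
Path Well→n6→Ref (+1); total 6.
Path Well→n7→Ref (+1); total 7.
No residual Well→Ref path; max flow = 7.
Certifying cut of size 7: {Well→Ref, Well→n1, Well→n2, Well→n3, Well→n5, Well→n6, Well→n7}.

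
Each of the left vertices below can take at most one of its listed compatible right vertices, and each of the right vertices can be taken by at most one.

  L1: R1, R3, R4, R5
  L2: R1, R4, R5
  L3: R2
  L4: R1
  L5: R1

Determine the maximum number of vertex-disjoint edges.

4

Unit-capacity flow: source→left, listed edges, right→sink; max matching = max flow.
Augmenting path L1→R1 (+1); matched 1.
Augmenting path L2→R4 (+1); matched 2.
Augmenting path L3→R2 (+1); matched 3.
Augmenting path L4→R1→L1→R3 (+1); matched 4.
No augmenting path remains; maximum matching = 4.
König certificate: {L1, L2, L3, R1} is a vertex cover of size 4 (every listed pair touches it), so no matching can be larger.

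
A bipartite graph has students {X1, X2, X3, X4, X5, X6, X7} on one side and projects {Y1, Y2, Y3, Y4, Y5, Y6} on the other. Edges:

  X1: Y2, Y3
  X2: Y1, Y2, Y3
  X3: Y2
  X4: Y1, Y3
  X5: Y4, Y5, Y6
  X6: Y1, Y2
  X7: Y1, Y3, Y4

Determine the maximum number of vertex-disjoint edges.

5

Unit-capacity flow: source→left, listed edges, right→sink; max matching = max flow.
Augmenting path X1→Y2 (+1); matched 1.
Augmenting path X2→Y1 (+1); matched 2.
Augmenting path X4→Y3 (+1); matched 3.
Augmenting path X5→Y4 (+1); matched 4.
Augmenting path X7→Y4→X5→Y5 (+1); matched 5.
No augmenting path remains; maximum matching = 5.
König certificate: {X5, X7, Y1, Y2, Y3} is a vertex cover of size 5 (every listed pair touches it), so no matching can be larger.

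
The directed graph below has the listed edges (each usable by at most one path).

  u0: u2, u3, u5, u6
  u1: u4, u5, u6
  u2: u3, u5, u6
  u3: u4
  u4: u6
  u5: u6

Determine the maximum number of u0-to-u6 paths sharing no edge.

Assign every edge capacity 1; by Menger, the answer equals the max flow.
Path u0→u6 (+1); total 1.
Path u0→u2→u6 (+1); total 2.
Path u0→u5→u6 (+1); total 3.
Path u0→u3→u4→u6 (+1); total 4.
No residual u0→u6 path; max flow = 4.
Certifying cut of size 4: {u0→u2, u0→u3, u0→u5, u0→u6}.

4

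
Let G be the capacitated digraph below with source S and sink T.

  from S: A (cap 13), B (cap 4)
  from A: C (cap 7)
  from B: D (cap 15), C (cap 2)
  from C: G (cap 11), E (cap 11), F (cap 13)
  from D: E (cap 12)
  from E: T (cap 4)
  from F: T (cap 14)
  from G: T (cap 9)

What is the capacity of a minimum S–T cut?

Augment S→A→C→E→T: bottleneck 4, flow now 4.
Augment S→A→C→F→T: bottleneck 3, flow now 7.
Augment S→B→C→F→T: bottleneck 2, flow now 9.
Augment S→B→D→E→C→F→T: bottleneck 2, flow now 11. (uses reverse residual edge)
No augmenting path remains; maximum flow = 11.
By max-flow min-cut, the minimum cut capacity equals the max flow.
In the residual graph, reachable from S: {S, A}.
Min-cut edges: S→B (4), A→C (7); capacity 4 + 7 = 11.

11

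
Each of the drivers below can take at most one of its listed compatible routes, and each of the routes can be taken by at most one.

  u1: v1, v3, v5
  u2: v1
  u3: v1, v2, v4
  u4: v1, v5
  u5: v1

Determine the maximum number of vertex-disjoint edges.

4

Unit-capacity flow: source→left, listed edges, right→sink; max matching = max flow.
Augmenting path u1→v1 (+1); matched 1.
Augmenting path u3→v2 (+1); matched 2.
Augmenting path u4→v5 (+1); matched 3.
Augmenting path u2→v1→u1→v3 (+1); matched 4.
No augmenting path remains; maximum matching = 4.
König certificate: {u1, u3, u4, v1} is a vertex cover of size 4 (every listed pair touches it), so no matching can be larger.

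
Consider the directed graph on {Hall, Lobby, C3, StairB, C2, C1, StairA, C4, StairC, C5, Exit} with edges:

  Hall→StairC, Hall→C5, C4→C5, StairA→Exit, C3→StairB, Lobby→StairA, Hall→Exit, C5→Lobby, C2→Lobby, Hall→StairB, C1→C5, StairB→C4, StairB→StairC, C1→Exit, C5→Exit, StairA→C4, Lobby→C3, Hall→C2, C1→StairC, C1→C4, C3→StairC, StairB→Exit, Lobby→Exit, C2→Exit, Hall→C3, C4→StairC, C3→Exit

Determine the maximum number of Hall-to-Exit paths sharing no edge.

Assign every edge capacity 1; by Menger, the answer equals the max flow.
Path Hall→Exit (+1); total 1.
Path Hall→C3→Exit (+1); total 2.
Path Hall→StairB→Exit (+1); total 3.
Path Hall→C2→Exit (+1); total 4.
Path Hall→C5→Exit (+1); total 5.
No residual Hall→Exit path; max flow = 5.
Certifying cut of size 5: {Hall→C2, Hall→C3, Hall→C5, Hall→Exit, Hall→StairB}.

5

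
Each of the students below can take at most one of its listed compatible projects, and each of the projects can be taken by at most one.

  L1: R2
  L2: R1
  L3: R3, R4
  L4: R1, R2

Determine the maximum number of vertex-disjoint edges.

Unit-capacity flow: source→left, listed edges, right→sink; max matching = max flow.
Augmenting path L1→R2 (+1); matched 1.
Augmenting path L2→R1 (+1); matched 2.
Augmenting path L3→R3 (+1); matched 3.
No augmenting path remains; maximum matching = 3.
König certificate: {L3, R1, R2} is a vertex cover of size 3 (every listed pair touches it), so no matching can be larger.

3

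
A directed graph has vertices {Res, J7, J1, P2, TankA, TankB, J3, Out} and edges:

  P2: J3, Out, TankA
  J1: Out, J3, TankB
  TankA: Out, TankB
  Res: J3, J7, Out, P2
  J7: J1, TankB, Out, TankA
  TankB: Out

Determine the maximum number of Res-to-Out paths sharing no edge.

Assign every edge capacity 1; by Menger, the answer equals the max flow.
Path Res→Out (+1); total 1.
Path Res→J7→Out (+1); total 2.
Path Res→P2→Out (+1); total 3.
No residual Res→Out path; max flow = 3.
Certifying cut of size 3: {Res→J7, Res→Out, Res→P2}.

3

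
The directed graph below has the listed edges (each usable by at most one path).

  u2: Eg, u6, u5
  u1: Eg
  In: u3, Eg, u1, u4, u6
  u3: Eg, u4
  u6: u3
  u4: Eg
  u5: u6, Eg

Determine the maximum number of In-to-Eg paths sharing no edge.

4

Assign every edge capacity 1; by Menger, the answer equals the max flow.
Path In→Eg (+1); total 1.
Path In→u1→Eg (+1); total 2.
Path In→u3→Eg (+1); total 3.
Path In→u4→Eg (+1); total 4.
No residual In→Eg path; max flow = 4.
Certifying cut of size 4: {In→Eg, In→u1, u3→Eg, u4→Eg}.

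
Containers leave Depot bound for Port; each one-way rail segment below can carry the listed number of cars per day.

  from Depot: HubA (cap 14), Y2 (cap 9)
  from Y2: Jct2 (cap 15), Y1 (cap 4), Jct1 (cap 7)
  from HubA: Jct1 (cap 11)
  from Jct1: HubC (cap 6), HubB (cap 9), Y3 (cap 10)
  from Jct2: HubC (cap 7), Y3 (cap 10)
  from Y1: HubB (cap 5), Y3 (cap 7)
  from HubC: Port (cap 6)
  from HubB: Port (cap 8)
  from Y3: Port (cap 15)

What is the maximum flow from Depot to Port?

Augment Depot→Y2→Jct1→HubC→Port: bottleneck 6, flow now 6.
Augment Depot→Y2→Jct1→HubB→Port: bottleneck 1, flow now 7.
Augment Depot→Y2→Jct2→Y3→Port: bottleneck 2, flow now 9.
Augment Depot→HubA→Jct1→HubB→Port: bottleneck 7, flow now 16.
Augment Depot→HubA→Jct1→Y3→Port: bottleneck 4, flow now 20.
No augmenting path remains; maximum flow = 20.
In the residual graph, reachable from Depot: {Depot, HubA}.
Min-cut edges: Depot→Y2 (9), HubA→Jct1 (11); capacity 9 + 11 = 20.
This cut is saturated, so no flow can exceed 20.

20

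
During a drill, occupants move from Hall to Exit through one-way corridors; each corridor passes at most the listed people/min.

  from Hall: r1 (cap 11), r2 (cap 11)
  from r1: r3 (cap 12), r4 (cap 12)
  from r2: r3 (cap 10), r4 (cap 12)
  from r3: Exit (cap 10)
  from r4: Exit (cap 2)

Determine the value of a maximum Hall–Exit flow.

Augment Hall→r1→r3→Exit: bottleneck 10, flow now 10.
Augment Hall→r1→r4→Exit: bottleneck 1, flow now 11.
Augment Hall→r2→r4→Exit: bottleneck 1, flow now 12.
No augmenting path remains; maximum flow = 12.
In the residual graph, reachable from Hall: {Hall, r1, r2, r3, r4}.
Min-cut edges: r3→Exit (10), r4→Exit (2); capacity 10 + 2 = 12.
This cut is saturated, so no flow can exceed 12.

12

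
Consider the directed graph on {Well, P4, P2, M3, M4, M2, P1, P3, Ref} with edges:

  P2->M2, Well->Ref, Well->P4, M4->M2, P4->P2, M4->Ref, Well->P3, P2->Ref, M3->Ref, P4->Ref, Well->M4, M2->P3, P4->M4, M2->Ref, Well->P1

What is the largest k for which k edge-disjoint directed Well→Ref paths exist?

3

Assign every edge capacity 1; by Menger, the answer equals the max flow.
Path Well→Ref (+1); total 1.
Path Well→P4→Ref (+1); total 2.
Path Well→M4→Ref (+1); total 3.
No residual Well→Ref path; max flow = 3.
Certifying cut of size 3: {Well→M4, Well→P4, Well→Ref}.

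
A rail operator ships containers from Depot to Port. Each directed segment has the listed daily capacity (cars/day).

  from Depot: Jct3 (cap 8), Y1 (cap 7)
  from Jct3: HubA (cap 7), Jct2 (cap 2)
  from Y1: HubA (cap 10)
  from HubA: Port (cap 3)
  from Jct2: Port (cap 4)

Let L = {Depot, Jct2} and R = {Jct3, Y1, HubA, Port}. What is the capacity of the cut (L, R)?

Edges leaving {Depot, Jct2}: Depot→Jct3 (8), Depot→Y1 (7), Jct2→Port (4).
Cut capacity = 8 + 7 + 4 = 19.

19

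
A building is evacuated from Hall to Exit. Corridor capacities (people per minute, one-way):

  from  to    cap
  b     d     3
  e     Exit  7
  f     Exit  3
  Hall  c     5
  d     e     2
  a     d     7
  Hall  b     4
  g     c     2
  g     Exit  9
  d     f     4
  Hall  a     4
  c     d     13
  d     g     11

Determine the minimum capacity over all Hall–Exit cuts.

12

Augment Hall→a→d→e→Exit: bottleneck 2, flow now 2.
Augment Hall→a→d→f→Exit: bottleneck 2, flow now 4.
Augment Hall→b→d→f→Exit: bottleneck 1, flow now 5.
Augment Hall→b→d→g→Exit: bottleneck 2, flow now 7.
Augment Hall→c→d→g→Exit: bottleneck 5, flow now 12.
No augmenting path remains; maximum flow = 12.
By max-flow min-cut, the minimum cut capacity equals the max flow.
In the residual graph, reachable from Hall: {Hall, b}.
Min-cut edges: Hall→a (4), Hall→c (5), b→d (3); capacity 4 + 5 + 3 = 12.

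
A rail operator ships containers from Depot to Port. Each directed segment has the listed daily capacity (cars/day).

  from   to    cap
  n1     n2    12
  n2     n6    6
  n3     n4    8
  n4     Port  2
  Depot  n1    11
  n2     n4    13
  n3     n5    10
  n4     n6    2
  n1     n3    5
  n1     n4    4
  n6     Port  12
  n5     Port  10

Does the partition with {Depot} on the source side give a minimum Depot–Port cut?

Given cut capacity: 11 = 11.
Augment Depot→n1→n4→Port: bottleneck 2, flow now 2.
Augment Depot→n1→n2→n6→Port: bottleneck 6, flow now 8.
Augment Depot→n1→n3→n5→Port: bottleneck 3, flow now 11.
No augmenting path remains; maximum flow = 11.
Cut capacity 11 equals the max flow, so it is a minimum cut.

Yes — it is a minimum cut (capacity 11).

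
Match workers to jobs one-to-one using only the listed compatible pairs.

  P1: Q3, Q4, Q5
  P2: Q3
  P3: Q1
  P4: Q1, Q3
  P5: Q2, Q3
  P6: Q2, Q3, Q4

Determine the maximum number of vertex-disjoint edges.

5

Unit-capacity flow: source→left, listed edges, right→sink; max matching = max flow.
Augmenting path P1→Q3 (+1); matched 1.
Augmenting path P3→Q1 (+1); matched 2.
Augmenting path P5→Q2 (+1); matched 3.
Augmenting path P6→Q4 (+1); matched 4.
Augmenting path P2→Q3→P1→Q5 (+1); matched 5.
No augmenting path remains; maximum matching = 5.
König certificate: {P1, P5, P6, Q1, Q3} is a vertex cover of size 5 (every listed pair touches it), so no matching can be larger.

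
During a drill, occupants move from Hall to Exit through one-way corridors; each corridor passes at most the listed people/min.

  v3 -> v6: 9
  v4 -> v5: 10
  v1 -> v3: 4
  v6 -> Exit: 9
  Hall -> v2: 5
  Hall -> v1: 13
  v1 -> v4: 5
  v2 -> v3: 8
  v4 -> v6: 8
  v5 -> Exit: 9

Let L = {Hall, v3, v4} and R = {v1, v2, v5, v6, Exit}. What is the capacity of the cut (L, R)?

45

Edges leaving {Hall, v3, v4}: Hall→v1 (13), Hall→v2 (5), v3→v6 (9), v4→v5 (10), v4→v6 (8).
Cut capacity = 13 + 5 + 9 + 10 + 8 = 45.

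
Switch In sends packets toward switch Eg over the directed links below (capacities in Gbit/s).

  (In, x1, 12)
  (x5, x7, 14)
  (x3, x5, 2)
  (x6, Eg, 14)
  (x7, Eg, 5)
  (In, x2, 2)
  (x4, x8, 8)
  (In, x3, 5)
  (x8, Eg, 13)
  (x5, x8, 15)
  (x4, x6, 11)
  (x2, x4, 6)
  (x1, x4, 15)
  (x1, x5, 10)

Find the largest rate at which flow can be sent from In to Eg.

Augment In→x1→x4→x6→Eg: bottleneck 11, flow now 11.
Augment In→x1→x4→x8→Eg: bottleneck 1, flow now 12.
Augment In→x2→x4→x8→Eg: bottleneck 2, flow now 14.
Augment In→x3→x5→x7→Eg: bottleneck 2, flow now 16.
No augmenting path remains; maximum flow = 16.
In the residual graph, reachable from In: {In, x3}.
Min-cut edges: In→x1 (12), In→x2 (2), x3→x5 (2); capacity 12 + 2 + 2 = 16.
This cut is saturated, so no flow can exceed 16.

16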